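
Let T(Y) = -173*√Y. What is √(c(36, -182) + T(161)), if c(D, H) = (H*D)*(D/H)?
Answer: √(1296 - 173*√161) ≈ 29.985*I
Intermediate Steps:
c(D, H) = D² (c(D, H) = (D*H)*(D/H) = D²)
√(c(36, -182) + T(161)) = √(36² - 173*√161) = √(1296 - 173*√161)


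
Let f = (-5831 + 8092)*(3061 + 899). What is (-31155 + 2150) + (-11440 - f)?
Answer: -8994005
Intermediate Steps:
f = 8953560 (f = 2261*3960 = 8953560)
(-31155 + 2150) + (-11440 - f) = (-31155 + 2150) + (-11440 - 1*8953560) = -29005 + (-11440 - 8953560) = -29005 - 8965000 = -8994005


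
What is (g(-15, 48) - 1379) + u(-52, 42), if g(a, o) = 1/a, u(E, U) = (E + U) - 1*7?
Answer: -20941/15 ≈ -1396.1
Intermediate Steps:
u(E, U) = -7 + E + U (u(E, U) = (E + U) - 7 = -7 + E + U)
g(a, o) = 1/a
(g(-15, 48) - 1379) + u(-52, 42) = (1/(-15) - 1379) + (-7 - 52 + 42) = (-1/15 - 1379) - 17 = -20686/15 - 17 = -20941/15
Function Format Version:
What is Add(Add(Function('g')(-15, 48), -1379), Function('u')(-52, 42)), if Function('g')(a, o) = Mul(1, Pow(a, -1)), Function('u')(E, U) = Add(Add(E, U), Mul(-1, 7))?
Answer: Rational(-20941, 15) ≈ -1396.1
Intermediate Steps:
Function('u')(E, U) = Add(-7, E, U) (Function('u')(E, U) = Add(Add(E, U), -7) = Add(-7, E, U))
Function('g')(a, o) = Pow(a, -1)
Add(Add(Function('g')(-15, 48), -1379), Function('u')(-52, 42)) = Add(Add(Pow(-15, -1), -1379), Add(-7, -52, 42)) = Add(Add(Rational(-1, 15), -1379), -17) = Add(Rational(-20686, 15), -17) = Rational(-20941, 15)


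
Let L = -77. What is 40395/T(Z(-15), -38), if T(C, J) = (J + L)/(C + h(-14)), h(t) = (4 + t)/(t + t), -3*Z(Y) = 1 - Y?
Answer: 562837/322 ≈ 1747.9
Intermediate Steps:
Z(Y) = -⅓ + Y/3 (Z(Y) = -(1 - Y)/3 = -⅓ + Y/3)
h(t) = (4 + t)/(2*t) (h(t) = (4 + t)/((2*t)) = (4 + t)*(1/(2*t)) = (4 + t)/(2*t))
T(C, J) = (-77 + J)/(5/14 + C) (T(C, J) = (J - 77)/(C + (½)*(4 - 14)/(-14)) = (-77 + J)/(C + (½)*(-1/14)*(-10)) = (-77 + J)/(C + 5/14) = (-77 + J)/(5/14 + C))
40395/T(Z(-15), -38) = 40395/((14*(-77 - 38)/(5 + 14*(-⅓ + (⅓)*(-15))))) = 40395/((14*(-115)/(5 + 14*(-⅓ - 5)))) = 40395/((14*(-115)/(5 + 14*(-16/3)))) = 40395/((14*(-115)/(5 - 224/3))) = 40395/((14*(-115)/(-209/3))) = 40395/((14*(-3/209)*(-115))) = 40395/(4830/209) = 40395*(209/4830) = 562837/322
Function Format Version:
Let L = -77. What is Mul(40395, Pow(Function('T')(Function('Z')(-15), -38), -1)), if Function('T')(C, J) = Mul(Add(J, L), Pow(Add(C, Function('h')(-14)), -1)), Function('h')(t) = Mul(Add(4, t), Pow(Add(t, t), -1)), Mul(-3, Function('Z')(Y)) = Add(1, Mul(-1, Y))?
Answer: Rational(562837, 322) ≈ 1747.9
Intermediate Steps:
Function('Z')(Y) = Add(Rational(-1, 3), Mul(Rational(1, 3), Y)) (Function('Z')(Y) = Mul(Rational(-1, 3), Add(1, Mul(-1, Y))) = Add(Rational(-1, 3), Mul(Rational(1, 3), Y)))
Function('h')(t) = Mul(Rational(1, 2), Pow(t, -1), Add(4, t)) (Function('h')(t) = Mul(Add(4, t), Pow(Mul(2, t), -1)) = Mul(Add(4, t), Mul(Rational(1, 2), Pow(t, -1))) = Mul(Rational(1, 2), Pow(t, -1), Add(4, t)))
Function('T')(C, J) = Mul(Pow(Add(Rational(5, 14), C), -1), Add(-77, J)) (Function('T')(C, J) = Mul(Add(J, -77), Pow(Add(C, Mul(Rational(1, 2), Pow(-14, -1), Add(4, -14))), -1)) = Mul(Add(-77, J), Pow(Add(C, Mul(Rational(1, 2), Rational(-1, 14), -10)), -1)) = Mul(Add(-77, J), Pow(Add(C, Rational(5, 14)), -1)) = Mul(Add(-77, J), Pow(Add(Rational(5, 14), C), -1)) = Mul(Pow(Add(Rational(5, 14), C), -1), Add(-77, J)))
Mul(40395, Pow(Function('T')(Function('Z')(-15), -38), -1)) = Mul(40395, Pow(Mul(14, Pow(Add(5, Mul(14, Add(Rational(-1, 3), Mul(Rational(1, 3), -15)))), -1), Add(-77, -38)), -1)) = Mul(40395, Pow(Mul(14, Pow(Add(5, Mul(14, Add(Rational(-1, 3), -5))), -1), -115), -1)) = Mul(40395, Pow(Mul(14, Pow(Add(5, Mul(14, Rational(-16, 3))), -1), -115), -1)) = Mul(40395, Pow(Mul(14, Pow(Add(5, Rational(-224, 3)), -1), -115), -1)) = Mul(40395, Pow(Mul(14, Pow(Rational(-209, 3), -1), -115), -1)) = Mul(40395, Pow(Mul(14, Rational(-3, 209), -115), -1)) = Mul(40395, Pow(Rational(4830, 209), -1)) = Mul(40395, Rational(209, 4830)) = Rational(562837, 322)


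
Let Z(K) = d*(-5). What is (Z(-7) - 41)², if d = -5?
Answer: 256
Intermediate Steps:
Z(K) = 25 (Z(K) = -5*(-5) = 25)
(Z(-7) - 41)² = (25 - 41)² = (-16)² = 256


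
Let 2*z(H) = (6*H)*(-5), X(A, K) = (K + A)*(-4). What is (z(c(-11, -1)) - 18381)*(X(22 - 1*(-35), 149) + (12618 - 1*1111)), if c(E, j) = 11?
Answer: -198126918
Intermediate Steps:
X(A, K) = -4*A - 4*K (X(A, K) = (A + K)*(-4) = -4*A - 4*K)
z(H) = -15*H (z(H) = ((6*H)*(-5))/2 = (-30*H)/2 = -15*H)
(z(c(-11, -1)) - 18381)*(X(22 - 1*(-35), 149) + (12618 - 1*1111)) = (-15*11 - 18381)*((-4*(22 - 1*(-35)) - 4*149) + (12618 - 1*1111)) = (-165 - 18381)*((-4*(22 + 35) - 596) + (12618 - 1111)) = -18546*((-4*57 - 596) + 11507) = -18546*((-228 - 596) + 11507) = -18546*(-824 + 11507) = -18546*10683 = -198126918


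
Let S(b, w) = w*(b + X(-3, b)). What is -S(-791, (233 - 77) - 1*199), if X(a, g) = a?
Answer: -34142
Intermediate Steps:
S(b, w) = w*(-3 + b) (S(b, w) = w*(b - 3) = w*(-3 + b))
-S(-791, (233 - 77) - 1*199) = -((233 - 77) - 1*199)*(-3 - 791) = -(156 - 199)*(-794) = -(-43)*(-794) = -1*34142 = -34142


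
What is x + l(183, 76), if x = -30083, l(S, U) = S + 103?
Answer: -29797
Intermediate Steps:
l(S, U) = 103 + S
x + l(183, 76) = -30083 + (103 + 183) = -30083 + 286 = -29797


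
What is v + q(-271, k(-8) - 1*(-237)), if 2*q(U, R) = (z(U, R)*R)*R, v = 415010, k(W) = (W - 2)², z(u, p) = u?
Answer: -29947179/2 ≈ -1.4974e+7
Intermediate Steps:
k(W) = (-2 + W)²
q(U, R) = U*R²/2 (q(U, R) = ((U*R)*R)/2 = ((R*U)*R)/2 = (U*R²)/2 = U*R²/2)
v + q(-271, k(-8) - 1*(-237)) = 415010 + (½)*(-271)*((-2 - 8)² - 1*(-237))² = 415010 + (½)*(-271)*((-10)² + 237)² = 415010 + (½)*(-271)*(100 + 237)² = 415010 + (½)*(-271)*337² = 415010 + (½)*(-271)*113569 = 415010 - 30777199/2 = -29947179/2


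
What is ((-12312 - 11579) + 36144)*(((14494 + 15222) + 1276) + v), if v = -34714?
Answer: -45605666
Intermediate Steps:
((-12312 - 11579) + 36144)*(((14494 + 15222) + 1276) + v) = ((-12312 - 11579) + 36144)*(((14494 + 15222) + 1276) - 34714) = (-23891 + 36144)*((29716 + 1276) - 34714) = 12253*(30992 - 34714) = 12253*(-3722) = -45605666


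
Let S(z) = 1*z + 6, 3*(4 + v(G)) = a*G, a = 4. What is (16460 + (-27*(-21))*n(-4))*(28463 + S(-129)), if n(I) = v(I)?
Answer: 316501120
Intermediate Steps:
v(G) = -4 + 4*G/3 (v(G) = -4 + (4*G)/3 = -4 + 4*G/3)
n(I) = -4 + 4*I/3
S(z) = 6 + z (S(z) = z + 6 = 6 + z)
(16460 + (-27*(-21))*n(-4))*(28463 + S(-129)) = (16460 + (-27*(-21))*(-4 + (4/3)*(-4)))*(28463 + (6 - 129)) = (16460 + 567*(-4 - 16/3))*(28463 - 123) = (16460 + 567*(-28/3))*28340 = (16460 - 5292)*28340 = 11168*28340 = 316501120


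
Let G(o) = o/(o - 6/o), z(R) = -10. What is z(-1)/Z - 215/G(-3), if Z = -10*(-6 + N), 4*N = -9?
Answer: -2369/33 ≈ -71.788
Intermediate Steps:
N = -9/4 (N = (¼)*(-9) = -9/4 ≈ -2.2500)
G(o) = o/(o - 6/o)
Z = 165/2 (Z = -10*(-6 - 9/4) = -10*(-33/4) = 165/2 ≈ 82.500)
z(-1)/Z - 215/G(-3) = -10/165/2 - 215/((-3)²/(-6 + (-3)²)) = -10*2/165 - 215/(9/(-6 + 9)) = -4/33 - 215/(9/3) = -4/33 - 215/(9*(⅓)) = -4/33 - 215/3 = -2369/33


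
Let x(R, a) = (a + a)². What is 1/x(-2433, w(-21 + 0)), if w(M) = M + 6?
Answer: 1/900 ≈ 0.0011111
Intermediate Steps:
w(M) = 6 + M
x(R, a) = 4*a² (x(R, a) = (2*a)² = 4*a²)
1/x(-2433, w(-21 + 0)) = 1/(4*(6 + (-21 + 0))²) = 1/(4*(6 - 21)²) = 1/(4*(-15)²) = 1/(4*225) = 1/900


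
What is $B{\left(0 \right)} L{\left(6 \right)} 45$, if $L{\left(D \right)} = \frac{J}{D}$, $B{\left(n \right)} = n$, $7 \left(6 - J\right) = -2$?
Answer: $0$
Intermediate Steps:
$J = \frac{44}{7}$ ($J = 6 - - \frac{2}{7} = 6 + \frac{2}{7} = \frac{44}{7} \approx 6.2857$)
$L{\left(D \right)} = \frac{44}{7 D}$
$B{\left(0 \right)} L{\left(6 \right)} 45 = 0 \frac{44}{7 \cdot 6} \cdot 45 = 0 \cdot \frac{44}{7} \cdot \frac{1}{6} \cdot 45 = 0 \cdot \frac{22}{21} \cdot 45 = 0 \cdot 45 = 0$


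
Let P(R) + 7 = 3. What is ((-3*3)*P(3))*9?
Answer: 324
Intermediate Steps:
P(R) = -4 (P(R) = -7 + 3 = -4)
((-3*3)*P(3))*9 = (-3*3*(-4))*9 = -9*(-4)*9 = 36*9 = 324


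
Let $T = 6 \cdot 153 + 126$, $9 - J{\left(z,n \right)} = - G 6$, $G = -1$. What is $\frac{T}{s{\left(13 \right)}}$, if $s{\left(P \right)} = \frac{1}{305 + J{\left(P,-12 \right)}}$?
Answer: $321552$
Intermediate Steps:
$J{\left(z,n \right)} = 3$ ($J{\left(z,n \right)} = 9 - \left(-1\right) \left(-1\right) 6 = 9 - 1 \cdot 6 = 9 - 6 = 3$)
$s{\left(P \right)} = \frac{1}{308}$ ($s{\left(P \right)} = \frac{1}{305 + 3} = \frac{1}{308}$)
$T = 1044$ ($T = 918 + 126 = 1044$)
$\frac{T}{s{\left(13 \right)}} = 1044 \frac{1}{\frac{1}{308}} = 1044 \cdot 308 = 321552$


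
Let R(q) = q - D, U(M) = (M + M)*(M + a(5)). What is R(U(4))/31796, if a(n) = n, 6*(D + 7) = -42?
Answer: 43/15898 ≈ 0.0027047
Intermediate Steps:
D = -14 (D = -7 + (1/6)*(-42) = -7 - 7 = -14)
U(M) = 2*M*(5 + M) (U(M) = (M + M)*(M + 5) = (2*M)*(5 + M) = 2*M*(5 + M))
R(q) = 14 + q (R(q) = q - 1*(-14) = q + 14 = 14 + q)
R(U(4))/31796 = (14 + 2*4*(5 + 4))/31796 = (14 + 2*4*9)*(1/31796) = (14 + 72)*(1/31796) = 86*(1/31796) = 43/15898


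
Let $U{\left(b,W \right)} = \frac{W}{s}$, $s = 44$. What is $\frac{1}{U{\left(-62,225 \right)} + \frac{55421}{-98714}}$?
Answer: $\frac{17948}{81703} \approx 0.21967$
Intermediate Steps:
$U{\left(b,W \right)} = \frac{W}{44}$
$\frac{1}{U{\left(-62,225 \right)} + \frac{55421}{-98714}} = \frac{1}{\frac{1}{44} \cdot 225 + \frac{55421}{-98714}} = \frac{1}{\frac{225}{44} + 55421 \left(- \frac{1}{98714}\right)} = \frac{1}{\frac{225}{44} - \frac{55421}{98714}} = \frac{1}{\frac{81703}{17948}} = \frac{17948}{81703}$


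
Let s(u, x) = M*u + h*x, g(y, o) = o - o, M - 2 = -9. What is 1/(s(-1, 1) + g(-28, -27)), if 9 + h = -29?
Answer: -1/31 ≈ -0.032258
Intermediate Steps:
h = -38 (h = -9 - 29 = -38)
M = -7 (M = 2 - 9 = -7)
g(y, o) = 0
s(u, x) = -38*x - 7*u (s(u, x) = -7*u - 38*x = -38*x - 7*u)
1/(s(-1, 1) + g(-28, -27)) = 1/((-38*1 - 7*(-1)) + 0) = 1/((-38 + 7) + 0) = 1/(-31 + 0) = 1/(-31) = -1/31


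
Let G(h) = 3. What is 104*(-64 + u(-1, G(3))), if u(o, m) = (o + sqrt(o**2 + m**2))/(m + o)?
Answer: -6708 + 52*sqrt(10) ≈ -6543.6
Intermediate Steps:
u(o, m) = (o + sqrt(m**2 + o**2))/(m + o)
104*(-64 + u(-1, G(3))) = 104*(-64 + (-1 + sqrt(3**2 + (-1)**2))/(3 - 1)) = 104*(-64 + (-1 + sqrt(9 + 1))/2) = 104*(-64 + (-1 + sqrt(10))/2) = 104*(-64 + (-1/2 + sqrt(10)/2)) = 104*(-129/2 + sqrt(10)/2) = -6708 + 52*sqrt(10)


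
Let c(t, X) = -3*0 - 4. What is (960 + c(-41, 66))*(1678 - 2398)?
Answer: -688320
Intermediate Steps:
c(t, X) = -4 (c(t, X) = 0 - 4 = -4)
(960 + c(-41, 66))*(1678 - 2398) = (960 - 4)*(1678 - 2398) = 956*(-720) = -688320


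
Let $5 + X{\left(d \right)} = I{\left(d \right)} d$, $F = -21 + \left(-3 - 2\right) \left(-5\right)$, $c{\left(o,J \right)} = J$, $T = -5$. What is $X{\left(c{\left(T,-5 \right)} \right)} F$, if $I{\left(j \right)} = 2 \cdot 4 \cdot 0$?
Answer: $-20$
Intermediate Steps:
$F = 4$ ($F = -21 - -25 = -21 + 25 = 4$)
$I{\left(j \right)} = 0$ ($I{\left(j \right)} = 8 \cdot 0 = 0$)
$X{\left(d \right)} = -5$ ($X{\left(d \right)} = -5 + 0 d = -5 + 0 = -5$)
$X{\left(c{\left(T,-5 \right)} \right)} F = \left(-5\right) 4 = -20$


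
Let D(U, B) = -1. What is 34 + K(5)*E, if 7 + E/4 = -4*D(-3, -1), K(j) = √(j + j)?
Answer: 34 - 12*√10 ≈ -3.9473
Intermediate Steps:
K(j) = √2*√j (K(j) = √(2*j) = √2*√j)
E = -12 (E = -28 + 4*(-4*(-1)) = -28 + 4*4 = -28 + 16 = -12)
34 + K(5)*E = 34 + (√2*√5)*(-12) = 34 + √10*(-12) = 34 - 12*√10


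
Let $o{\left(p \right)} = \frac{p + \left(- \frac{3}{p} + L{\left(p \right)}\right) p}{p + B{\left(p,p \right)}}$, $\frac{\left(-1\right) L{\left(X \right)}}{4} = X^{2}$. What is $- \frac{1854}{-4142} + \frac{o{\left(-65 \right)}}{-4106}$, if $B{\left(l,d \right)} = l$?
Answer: $\frac{692416683}{276364595} \approx 2.5054$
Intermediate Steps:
$L{\left(X \right)} = - 4 X^{2}$
$o{\left(p \right)} = \frac{p + p \left(- 4 p^{2} - \frac{3}{p}\right)}{2 p}$ ($o{\left(p \right)} = \frac{p + \left(- \frac{3}{p} - 4 p^{2}\right) p}{p + p} = \frac{p + \left(- 4 p^{2} - \frac{3}{p}\right) p}{2 p} = \left(p + p \left(- 4 p^{2} - \frac{3}{p}\right)\right) \frac{1}{2 p} = \frac{p + p \left(- 4 p^{2} - \frac{3}{p}\right)}{2 p}$)
$- \frac{1854}{-4142} + \frac{o{\left(-65 \right)}}{-4106} = - \frac{1854}{-4142} + \frac{\frac{1}{2} \frac{1}{-65} \left(-3 - 65 - 4 \left(-65\right)^{3}\right)}{-4106} = \left(-1854\right) \left(- \frac{1}{4142}\right) + \frac{1}{2} \left(- \frac{1}{65}\right) \left(-3 - 65 - -1098500\right) \left(- \frac{1}{4106}\right) = \frac{927}{2071} + \frac{1}{2} \left(- \frac{1}{65}\right) \left(-3 - 65 + 1098500\right) \left(- \frac{1}{4106}\right) = \frac{927}{2071} + \frac{1}{2} \left(- \frac{1}{65}\right) 1098432 \left(- \frac{1}{4106}\right) = \frac{927}{2071} - - \frac{274608}{133445} = \frac{927}{2071} + \frac{274608}{133445} = \frac{692416683}{276364595}$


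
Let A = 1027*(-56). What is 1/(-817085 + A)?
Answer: -1/874597 ≈ -1.1434e-6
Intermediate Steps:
A = -57512
1/(-817085 + A) = 1/(-817085 - 57512) = 1/(-874597) = -1/874597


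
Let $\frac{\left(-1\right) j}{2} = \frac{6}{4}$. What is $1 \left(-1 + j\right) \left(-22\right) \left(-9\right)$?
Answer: $-792$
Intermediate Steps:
$j = -3$ ($j = - 2 \cdot \frac{6}{4} = - 2 \cdot 6 \cdot \frac{1}{4} = \left(-2\right) \frac{3}{2} = -3$)
$1 \left(-1 + j\right) \left(-22\right) \left(-9\right) = 1 \left(-1 - 3\right) \left(-22\right) \left(-9\right) = 1 \left(-4\right) \left(-22\right) \left(-9\right) = \left(-4\right) \left(-22\right) \left(-9\right) = 88 \left(-9\right) = -792$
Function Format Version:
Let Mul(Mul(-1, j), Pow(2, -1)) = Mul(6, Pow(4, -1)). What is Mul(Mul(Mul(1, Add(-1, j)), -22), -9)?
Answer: -792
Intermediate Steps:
j = -3 (j = Mul(-2, Mul(6, Pow(4, -1))) = Mul(-2, Mul(6, Rational(1, 4))) = Mul(-2, Rational(3, 2)) = -3)
Mul(Mul(Mul(1, Add(-1, j)), -22), -9) = Mul(Mul(Mul(1, Add(-1, -3)), -22), -9) = Mul(Mul(Mul(1, -4), -22), -9) = Mul(Mul(-4, -22), -9) = Mul(88, -9) = -792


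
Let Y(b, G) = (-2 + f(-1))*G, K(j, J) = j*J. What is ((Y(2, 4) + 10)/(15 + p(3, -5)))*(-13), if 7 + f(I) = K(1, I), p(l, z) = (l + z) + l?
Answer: 195/8 ≈ 24.375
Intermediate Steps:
p(l, z) = z + 2*l
K(j, J) = J*j
f(I) = -7 + I (f(I) = -7 + I*1 = -7 + I)
Y(b, G) = -10*G (Y(b, G) = (-2 + (-7 - 1))*G = (-2 - 8)*G = -10*G)
((Y(2, 4) + 10)/(15 + p(3, -5)))*(-13) = ((-10*4 + 10)/(15 + (-5 + 2*3)))*(-13) = ((-40 + 10)/(15 + (-5 + 6)))*(-13) = -30/(15 + 1)*(-13) = -30/16*(-13) = -30*1/16*(-13) = -15/8*(-13) = 195/8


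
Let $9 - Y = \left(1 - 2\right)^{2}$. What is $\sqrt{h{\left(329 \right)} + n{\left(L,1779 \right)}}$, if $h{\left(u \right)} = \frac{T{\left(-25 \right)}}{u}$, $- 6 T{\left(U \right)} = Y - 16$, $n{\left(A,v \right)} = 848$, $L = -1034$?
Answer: $\frac{2 \sqrt{206524815}}{987} \approx 29.121$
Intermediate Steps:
$Y = 8$ ($Y = 9 - \left(1 - 2\right)^{2} = 9 - \left(-1\right)^{2} = 9 - 1 = 8$)
$T{\left(U \right)} = \frac{4}{3}$ ($T{\left(U \right)} = - \frac{8 - 16}{6} = \left(- \frac{1}{6}\right) \left(-8\right) = \frac{4}{3}$)
$h{\left(u \right)} = \frac{4}{3 u}$
$\sqrt{h{\left(329 \right)} + n{\left(L,1779 \right)}} = \sqrt{\frac{4}{3 \cdot 329} + 848} = \sqrt{\frac{4}{3} \cdot \frac{1}{329} + 848} = \sqrt{\frac{4}{987} + 848} = \sqrt{\frac{836980}{987}} = \frac{2 \sqrt{206524815}}{987}$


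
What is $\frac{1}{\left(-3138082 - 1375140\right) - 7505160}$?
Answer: $- \frac{1}{12018382} \approx -8.3206 \cdot 10^{-8}$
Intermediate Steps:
$\frac{1}{\left(-3138082 - 1375140\right) - 7505160} = \frac{1}{-4513222 - 7505160} = \frac{1}{-12018382} = - \frac{1}{12018382}$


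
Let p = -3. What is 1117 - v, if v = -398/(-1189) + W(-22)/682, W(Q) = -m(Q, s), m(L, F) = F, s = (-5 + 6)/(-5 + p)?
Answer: 7244011851/6487184 ≈ 1116.7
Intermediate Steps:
s = -⅛ (s = (-5 + 6)/(-5 - 3) = 1/(-8) = 1*(-⅛) = -⅛ ≈ -0.12500)
W(Q) = ⅛ (W(Q) = -1*(-⅛) = ⅛)
v = 2172677/6487184 (v = -398/(-1189) + (⅛)/682 = -398*(-1/1189) + (⅛)*(1/682) = 398/1189 + 1/5456 = 2172677/6487184 ≈ 0.33492)
1117 - v = 1117 - 1*2172677/6487184 = 1117 - 2172677/6487184 = 7244011851/6487184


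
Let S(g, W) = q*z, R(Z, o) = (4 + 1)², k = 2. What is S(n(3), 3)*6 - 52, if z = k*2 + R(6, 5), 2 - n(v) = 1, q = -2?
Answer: -400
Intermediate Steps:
R(Z, o) = 25 (R(Z, o) = 5² = 25)
n(v) = 1 (n(v) = 2 - 1*1 = 2 - 1 = 1)
z = 29 (z = 2*2 + 25 = 4 + 25 = 29)
S(g, W) = -58 (S(g, W) = -2*29 = -58)
S(n(3), 3)*6 - 52 = -58*6 - 52 = -348 - 52 = -400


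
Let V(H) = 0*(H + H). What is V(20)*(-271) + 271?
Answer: 271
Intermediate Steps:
V(H) = 0 (V(H) = 0*(2*H) = 0)
V(20)*(-271) + 271 = 0*(-271) + 271 = 0 + 271 = 271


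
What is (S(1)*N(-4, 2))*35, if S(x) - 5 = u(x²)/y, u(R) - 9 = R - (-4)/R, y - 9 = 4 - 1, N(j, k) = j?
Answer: -2590/3 ≈ -863.33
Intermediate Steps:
y = 12 (y = 9 + (4 - 1) = 9 + 3 = 12)
u(R) = 9 + R + 4/R (u(R) = 9 + (R - (-4)/R) = 9 + (R + 4/R) = 9 + R + 4/R)
S(x) = 23/4 + 1/(3*x²) + x²/12 (S(x) = 5 + (9 + x² + 4/(x²))/12 = 5 + (9 + x² + 4/x²)*(1/12) = 5 + (¾ + 1/(3*x²) + x²/12) = 23/4 + 1/(3*x²) + x²/12)
(S(1)*N(-4, 2))*35 = (((1/12)*(4 + 1⁴ + 69*1²)/1²)*(-4))*35 = (((1/12)*1*(4 + 1 + 69*1))*(-4))*35 = (((1/12)*1*(4 + 1 + 69))*(-4))*35 = (((1/12)*1*74)*(-4))*35 = ((37/6)*(-4))*35 = -74/3*35 = -2590/3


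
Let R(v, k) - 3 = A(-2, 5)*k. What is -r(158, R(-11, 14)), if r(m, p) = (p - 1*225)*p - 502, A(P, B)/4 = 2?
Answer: 13152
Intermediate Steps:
A(P, B) = 8 (A(P, B) = 4*2 = 8)
R(v, k) = 3 + 8*k
r(m, p) = -502 + p*(-225 + p) (r(m, p) = (p - 225)*p - 502 = (-225 + p)*p - 502 = p*(-225 + p) - 502 = -502 + p*(-225 + p))
-r(158, R(-11, 14)) = -(-502 + (3 + 8*14)**2 - 225*(3 + 8*14)) = -(-502 + (3 + 112)**2 - 225*(3 + 112)) = -(-502 + 115**2 - 225*115) = -(-502 + 13225 - 25875) = -1*(-13152) = 13152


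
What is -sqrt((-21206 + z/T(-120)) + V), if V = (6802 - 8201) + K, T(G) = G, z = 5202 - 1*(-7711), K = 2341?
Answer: -I*sqrt(73337790)/60 ≈ -142.73*I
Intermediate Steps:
z = 12913 (z = 5202 + 7711 = 12913)
V = 942 (V = (6802 - 8201) + 2341 = -1399 + 2341 = 942)
-sqrt((-21206 + z/T(-120)) + V) = -sqrt((-21206 + 12913/(-120)) + 942) = -sqrt((-21206 + 12913*(-1/120)) + 942) = -sqrt((-21206 - 12913/120) + 942) = -sqrt(-2557633/120 + 942) = -sqrt(-2444593/120) = -I*sqrt(73337790)/60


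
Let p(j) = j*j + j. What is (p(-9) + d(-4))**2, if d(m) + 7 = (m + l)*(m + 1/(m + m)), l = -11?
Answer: 1030225/64 ≈ 16097.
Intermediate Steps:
p(j) = j + j**2 (p(j) = j**2 + j = j + j**2)
d(m) = -7 + (-11 + m)*(m + 1/(2*m)) (d(m) = -7 + (m - 11)*(m + 1/(m + m)) = -7 + (-11 + m)*(m + 1/(2*m)))
(p(-9) + d(-4))**2 = (-9*(1 - 9) + (-13/2 + (-4)**2 - 11*(-4) - 11/2/(-4)))**2 = (-9*(-8) + (-13/2 + 16 + 44 - 11/2*(-1/4)))**2 = (72 + (-13/2 + 16 + 44 + 11/8))**2 = (72 + 439/8)**2 = (1015/8)**2 = 1030225/64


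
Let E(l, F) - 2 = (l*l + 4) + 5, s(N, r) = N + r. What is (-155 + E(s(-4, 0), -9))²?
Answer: 16384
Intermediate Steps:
E(l, F) = 11 + l² (E(l, F) = 2 + ((l*l + 4) + 5) = 2 + ((l² + 4) + 5) = 2 + ((4 + l²) + 5) = 2 + (9 + l²) = 11 + l²)
(-155 + E(s(-4, 0), -9))² = (-155 + (11 + (-4 + 0)²))² = (-155 + (11 + (-4)²))² = (-155 + (11 + 16))² = (-155 + 27)² = (-128)² = 16384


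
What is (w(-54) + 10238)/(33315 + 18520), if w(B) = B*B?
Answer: 13154/51835 ≈ 0.25377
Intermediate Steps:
w(B) = B²
(w(-54) + 10238)/(33315 + 18520) = ((-54)² + 10238)/(33315 + 18520) = (2916 + 10238)/51835 = 13154*(1/51835) = 13154/51835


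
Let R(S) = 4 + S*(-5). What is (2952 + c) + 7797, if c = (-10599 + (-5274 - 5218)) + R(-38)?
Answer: -10148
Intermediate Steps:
R(S) = 4 - 5*S
c = -20897 (c = (-10599 + (-5274 - 5218)) + (4 - 5*(-38)) = (-10599 - 10492) + (4 + 190) = -21091 + 194 = -20897)
(2952 + c) + 7797 = (2952 - 20897) + 7797 = -17945 + 7797 = -10148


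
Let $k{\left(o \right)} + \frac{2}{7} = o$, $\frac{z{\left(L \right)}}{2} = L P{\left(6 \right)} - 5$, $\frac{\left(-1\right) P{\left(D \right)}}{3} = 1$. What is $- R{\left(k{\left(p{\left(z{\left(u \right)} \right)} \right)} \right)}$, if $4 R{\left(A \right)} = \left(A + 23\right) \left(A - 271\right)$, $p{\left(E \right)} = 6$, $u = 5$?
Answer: $\frac{373257}{196} \approx 1904.4$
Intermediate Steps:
$P{\left(D \right)} = -3$ ($P{\left(D \right)} = \left(-3\right) 1 = -3$)
$z{\left(L \right)} = -10 - 6 L$ ($z{\left(L \right)} = 2 \left(L \left(-3\right) - 5\right) = 2 \left(- 3 L - 5\right) = 2 \left(-5 - 3 L\right) = -10 - 6 L$)
$k{\left(o \right)} = - \frac{2}{7} + o$
$R{\left(A \right)} = \frac{\left(-271 + A\right) \left(23 + A\right)}{4}$ ($R{\left(A \right)} = \frac{\left(A + 23\right) \left(A - 271\right)}{4} = \frac{\left(23 + A\right) \left(-271 + A\right)}{4} = \frac{\left(-271 + A\right) \left(23 + A\right)}{4}$)
$- R{\left(k{\left(p{\left(z{\left(u \right)} \right)} \right)} \right)} = - (- \frac{6233}{4} - 62 \left(- \frac{2}{7} + 6\right) + \frac{\left(- \frac{2}{7} + 6\right)^{2}}{4}) = - (- \frac{6233}{4} - \frac{2480}{7} + \frac{\left(\frac{40}{7}\right)^{2}}{4}) = - (- \frac{6233}{4} - \frac{2480}{7} + \frac{1}{4} \cdot \frac{1600}{49}) = - (- \frac{6233}{4} - \frac{2480}{7} + \frac{400}{49}) = \left(-1\right) \left(- \frac{373257}{196}\right) = \frac{373257}{196}$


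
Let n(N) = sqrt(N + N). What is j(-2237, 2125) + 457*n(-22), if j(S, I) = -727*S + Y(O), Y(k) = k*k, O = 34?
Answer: 1627455 + 914*I*sqrt(11) ≈ 1.6275e+6 + 3031.4*I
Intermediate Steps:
n(N) = sqrt(2)*sqrt(N) (n(N) = sqrt(2*N) = sqrt(2)*sqrt(N))
Y(k) = k**2
j(S, I) = 1156 - 727*S (j(S, I) = -727*S + 34**2 = -727*S + 1156 = 1156 - 727*S)
j(-2237, 2125) + 457*n(-22) = (1156 - 727*(-2237)) + 457*(sqrt(2)*sqrt(-22)) = (1156 + 1626299) + 457*(sqrt(2)*(I*sqrt(22))) = 1627455 + 457*(2*I*sqrt(11)) = 1627455 + 914*I*sqrt(11)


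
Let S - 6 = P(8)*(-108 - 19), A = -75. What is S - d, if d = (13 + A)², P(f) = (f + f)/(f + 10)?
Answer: -35558/9 ≈ -3950.9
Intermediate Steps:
P(f) = 2*f/(10 + f) (P(f) = (2*f)/(10 + f) = 2*f/(10 + f))
S = -962/9 (S = 6 + (2*8/(10 + 8))*(-108 - 19) = 6 + (2*8/18)*(-127) = 6 + (2*8*(1/18))*(-127) = 6 + (8/9)*(-127) = 6 - 1016/9 = -962/9 ≈ -106.89)
d = 3844 (d = (13 - 75)² = (-62)² = 3844)
S - d = -962/9 - 1*3844 = -962/9 - 3844 = -35558/9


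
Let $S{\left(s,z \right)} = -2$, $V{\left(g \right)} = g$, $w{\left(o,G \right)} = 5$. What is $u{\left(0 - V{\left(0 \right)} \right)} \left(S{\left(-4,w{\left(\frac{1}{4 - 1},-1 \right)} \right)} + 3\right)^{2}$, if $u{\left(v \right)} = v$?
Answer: $0$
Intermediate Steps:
$u{\left(0 - V{\left(0 \right)} \right)} \left(S{\left(-4,w{\left(\frac{1}{4 - 1},-1 \right)} \right)} + 3\right)^{2} = \left(0 - 0\right) \left(-2 + 3\right)^{2} = \left(0 + 0\right) 1^{2} = 0 \cdot 1 = 0$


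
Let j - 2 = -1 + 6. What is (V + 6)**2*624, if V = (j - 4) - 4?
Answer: 15600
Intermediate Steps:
j = 7 (j = 2 + (-1 + 6) = 2 + 5 = 7)
V = -1 (V = (7 - 4) - 4 = 3 - 4 = -1)
(V + 6)**2*624 = (-1 + 6)**2*624 = 5**2*624 = 25*624 = 15600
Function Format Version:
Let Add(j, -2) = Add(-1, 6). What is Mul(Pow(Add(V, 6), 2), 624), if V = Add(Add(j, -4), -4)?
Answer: 15600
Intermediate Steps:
j = 7 (j = Add(2, Add(-1, 6)) = Add(2, 5) = 7)
V = -1 (V = Add(Add(7, -4), -4) = Add(3, -4) = -1)
Mul(Pow(Add(V, 6), 2), 624) = Mul(Pow(Add(-1, 6), 2), 624) = Mul(Pow(5, 2), 624) = Mul(25, 624) = 15600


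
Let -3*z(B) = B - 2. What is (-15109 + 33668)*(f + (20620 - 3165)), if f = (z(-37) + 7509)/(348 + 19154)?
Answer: 3158880361494/9751 ≈ 3.2395e+8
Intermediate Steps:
z(B) = ⅔ - B/3 (z(B) = -(B - 2)/3 = -(-2 + B)/3 = ⅔ - B/3)
f = 3761/9751 (f = ((⅔ - ⅓*(-37)) + 7509)/(348 + 19154) = ((⅔ + 37/3) + 7509)/19502 = (13 + 7509)*(1/19502) = 7522*(1/19502) = 3761/9751 ≈ 0.38570)
(-15109 + 33668)*(f + (20620 - 3165)) = (-15109 + 33668)*(3761/9751 + (20620 - 3165)) = 18559*(3761/9751 + 17455) = 18559*(170207466/9751) = 3158880361494/9751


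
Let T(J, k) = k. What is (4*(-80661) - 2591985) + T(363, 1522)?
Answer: -2913107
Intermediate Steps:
(4*(-80661) - 2591985) + T(363, 1522) = (4*(-80661) - 2591985) + 1522 = (-322644 - 2591985) + 1522 = -2914629 + 1522 = -2913107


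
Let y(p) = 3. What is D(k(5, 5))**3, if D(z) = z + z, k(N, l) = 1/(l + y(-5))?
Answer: 1/64 ≈ 0.015625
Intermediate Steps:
k(N, l) = 1/(3 + l) (k(N, l) = 1/(l + 3) = 1/(3 + l))
D(z) = 2*z
D(k(5, 5))**3 = (2/(3 + 5))**3 = (2/8)**3 = (2*(1/8))**3 = (1/4)**3 = 1/64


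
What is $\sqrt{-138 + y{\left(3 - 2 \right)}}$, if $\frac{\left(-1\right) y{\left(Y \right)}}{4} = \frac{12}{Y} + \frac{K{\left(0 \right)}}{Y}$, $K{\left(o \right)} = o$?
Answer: $i \sqrt{186} \approx 13.638 i$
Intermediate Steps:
$y{\left(Y \right)} = - \frac{48}{Y}$ ($y{\left(Y \right)} = - 4 \left(\frac{12}{Y} + \frac{0}{Y}\right) = - 4 \left(\frac{12}{Y} + 0\right) = - 4 \frac{12}{Y} = - \frac{48}{Y}$)
$\sqrt{-138 + y{\left(3 - 2 \right)}} = \sqrt{-138 - \frac{48}{3 - 2}} = \sqrt{-138 - \frac{48}{1}} = \sqrt{-138 - 48} = \sqrt{-186} = i \sqrt{186}$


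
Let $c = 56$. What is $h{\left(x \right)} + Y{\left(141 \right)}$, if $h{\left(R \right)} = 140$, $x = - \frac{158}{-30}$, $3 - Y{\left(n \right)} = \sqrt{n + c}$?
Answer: $143 - \sqrt{197} \approx 128.96$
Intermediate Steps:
$Y{\left(n \right)} = 3 - \sqrt{56 + n}$ ($Y{\left(n \right)} = 3 - \sqrt{n + 56} = 3 - \sqrt{56 + n}$)
$x = \frac{79}{15}$ ($x = \left(-158\right) \left(- \frac{1}{30}\right) = \frac{79}{15} \approx 5.2667$)
$h{\left(x \right)} + Y{\left(141 \right)} = 140 + \left(3 - \sqrt{56 + 141}\right) = 140 + \left(3 - \sqrt{197}\right) = 143 - \sqrt{197}$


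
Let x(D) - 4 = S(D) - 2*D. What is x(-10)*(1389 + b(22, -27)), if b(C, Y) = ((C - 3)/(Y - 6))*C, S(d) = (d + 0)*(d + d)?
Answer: 924896/3 ≈ 3.0830e+5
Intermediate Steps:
S(d) = 2*d² (S(d) = d*(2*d) = 2*d²)
x(D) = 4 - 2*D + 2*D² (x(D) = 4 + (2*D² - 2*D) = 4 + (-2*D + 2*D²) = 4 - 2*D + 2*D²)
b(C, Y) = C*(-3 + C)/(-6 + Y) (b(C, Y) = ((-3 + C)/(-6 + Y))*C = C*(-3 + C)/(-6 + Y))
x(-10)*(1389 + b(22, -27)) = (4 - 2*(-10) + 2*(-10)²)*(1389 + 22*(-3 + 22)/(-6 - 27)) = (4 + 20 + 2*100)*(1389 + 22*19/(-33)) = (4 + 20 + 200)*(1389 + 22*(-1/33)*19) = 224*(1389 - 38/3) = 224*(4129/3) = 924896/3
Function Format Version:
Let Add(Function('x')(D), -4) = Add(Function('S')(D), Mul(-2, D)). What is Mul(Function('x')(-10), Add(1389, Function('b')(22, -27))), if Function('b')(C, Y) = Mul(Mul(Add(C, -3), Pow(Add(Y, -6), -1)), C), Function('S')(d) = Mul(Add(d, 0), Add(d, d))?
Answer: Rational(924896, 3) ≈ 3.0830e+5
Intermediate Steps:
Function('S')(d) = Mul(2, Pow(d, 2)) (Function('S')(d) = Mul(d, Mul(2, d)) = Mul(2, Pow(d, 2)))
Function('x')(D) = Add(4, Mul(-2, D), Mul(2, Pow(D, 2))) (Function('x')(D) = Add(4, Add(Mul(2, Pow(D, 2)), Mul(-2, D))) = Add(4, Add(Mul(-2, D), Mul(2, Pow(D, 2)))) = Add(4, Mul(-2, D), Mul(2, Pow(D, 2))))
Function('b')(C, Y) = Mul(C, Pow(Add(-6, Y), -1), Add(-3, C)) (Function('b')(C, Y) = Mul(Mul(Add(-3, C), Pow(Add(-6, Y), -1)), C) = Mul(Mul(Pow(Add(-6, Y), -1), Add(-3, C)), C) = Mul(C, Pow(Add(-6, Y), -1), Add(-3, C)))
Mul(Function('x')(-10), Add(1389, Function('b')(22, -27))) = Mul(Add(4, Mul(-2, -10), Mul(2, Pow(-10, 2))), Add(1389, Mul(22, Pow(Add(-6, -27), -1), Add(-3, 22)))) = Mul(Add(4, 20, Mul(2, 100)), Add(1389, Mul(22, Pow(-33, -1), 19))) = Mul(Add(4, 20, 200), Add(1389, Mul(22, Rational(-1, 33), 19))) = Mul(224, Add(1389, Rational(-38, 3))) = Mul(224, Rational(4129, 3)) = Rational(924896, 3)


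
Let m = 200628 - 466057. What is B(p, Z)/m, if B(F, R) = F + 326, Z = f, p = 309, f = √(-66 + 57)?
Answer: -635/265429 ≈ -0.0023924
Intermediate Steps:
f = 3*I (f = √(-9) = 3*I ≈ 3.0*I)
Z = 3*I ≈ 3.0*I
B(F, R) = 326 + F
m = -265429
B(p, Z)/m = (326 + 309)/(-265429) = 635*(-1/265429) = -635/265429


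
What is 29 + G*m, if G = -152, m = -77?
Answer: 11733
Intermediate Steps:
29 + G*m = 29 - 152*(-77) = 29 + 11704 = 11733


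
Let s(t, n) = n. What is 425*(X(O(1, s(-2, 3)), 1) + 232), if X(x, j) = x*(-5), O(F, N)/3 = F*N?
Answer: 79475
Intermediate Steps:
O(F, N) = 3*F*N (O(F, N) = 3*(F*N) = 3*F*N)
X(x, j) = -5*x
425*(X(O(1, s(-2, 3)), 1) + 232) = 425*(-15*3 + 232) = 425*(-5*9 + 232) = 425*(-45 + 232) = 425*187 = 79475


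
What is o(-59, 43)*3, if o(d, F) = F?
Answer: 129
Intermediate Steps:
o(-59, 43)*3 = 43*3 = 129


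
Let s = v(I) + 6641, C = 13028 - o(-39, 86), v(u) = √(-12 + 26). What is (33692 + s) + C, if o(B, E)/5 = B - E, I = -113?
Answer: 53986 + √14 ≈ 53990.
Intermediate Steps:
o(B, E) = -5*E + 5*B (o(B, E) = 5*(B - E) = -5*E + 5*B)
v(u) = √14
C = 13653 (C = 13028 - (-5*86 + 5*(-39)) = 13028 - (-430 - 195) = 13028 - 1*(-625) = 13028 + 625 = 13653)
s = 6641 + √14 (s = √14 + 6641 = 6641 + √14 ≈ 6644.7)
(33692 + s) + C = (33692 + (6641 + √14)) + 13653 = (40333 + √14) + 13653 = 53986 + √14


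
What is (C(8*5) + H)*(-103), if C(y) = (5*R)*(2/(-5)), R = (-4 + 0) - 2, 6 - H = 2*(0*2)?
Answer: -1854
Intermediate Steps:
H = 6 (H = 6 - 2*0*2 = 6 - 2*0 = 6 - 1*0 = 6 + 0 = 6)
R = -6 (R = -4 - 2 = -6)
C(y) = 12 (C(y) = (5*(-6))*(2/(-5)) = -60*(-1)/5 = -30*(-2/5) = 12)
(C(8*5) + H)*(-103) = (12 + 6)*(-103) = 18*(-103) = -1854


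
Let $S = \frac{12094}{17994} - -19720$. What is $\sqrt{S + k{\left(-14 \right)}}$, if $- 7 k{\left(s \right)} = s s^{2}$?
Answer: $\frac{\sqrt{1628040537867}}{8997} \approx 141.82$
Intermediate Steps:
$k{\left(s \right)} = - \frac{s^{3}}{7}$ ($k{\left(s \right)} = - \frac{s s^{2}}{7} = - \frac{s^{3}}{7}$)
$S = \frac{177426887}{8997}$ ($S = 12094 \cdot \frac{1}{17994} + 19720 = \frac{6047}{8997} + 19720 = \frac{177426887}{8997} \approx 19721.0$)
$\sqrt{S + k{\left(-14 \right)}} = \sqrt{\frac{177426887}{8997} - \frac{\left(-14\right)^{3}}{7}} = \sqrt{\frac{177426887}{8997} - -392} = \sqrt{\frac{177426887}{8997} + 392} = \sqrt{\frac{180953711}{8997}} = \frac{\sqrt{1628040537867}}{8997}$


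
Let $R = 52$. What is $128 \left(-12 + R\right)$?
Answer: $5120$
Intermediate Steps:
$128 \left(-12 + R\right) = 128 \left(-12 + 52\right) = 128 \cdot 40 = 5120$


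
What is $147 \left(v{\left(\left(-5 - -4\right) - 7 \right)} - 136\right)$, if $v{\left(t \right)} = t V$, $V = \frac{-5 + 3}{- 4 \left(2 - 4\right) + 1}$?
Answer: $- \frac{59192}{3} \approx -19731.0$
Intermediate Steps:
$V = - \frac{2}{9}$ ($V = - \frac{2}{\left(-4\right) \left(-2\right) + 1} = - \frac{2}{8 + 1} = - \frac{2}{9} \approx -0.22222$)
$v{\left(t \right)} = - \frac{2 t}{9}$ ($v{\left(t \right)} = t \left(- \frac{2}{9}\right) = - \frac{2 t}{9}$)
$147 \left(v{\left(\left(-5 - -4\right) - 7 \right)} - 136\right) = 147 \left(- \frac{2 \left(\left(-5 - -4\right) - 7\right)}{9} - 136\right) = 147 \left(- \frac{2 \left(\left(-5 + 4\right) - 7\right)}{9} - 136\right) = 147 \left(- \frac{2 \left(-1 - 7\right)}{9} - 136\right) = 147 \left(\left(- \frac{2}{9}\right) \left(-8\right) - 136\right) = 147 \left(\frac{16}{9} - 136\right) = 147 \left(- \frac{1208}{9}\right) = - \frac{59192}{3}$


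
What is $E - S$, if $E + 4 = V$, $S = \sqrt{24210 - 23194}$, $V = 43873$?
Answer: $43869 - 2 \sqrt{254} \approx 43837.0$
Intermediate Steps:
$S = 2 \sqrt{254}$ ($S = \sqrt{1016} = 2 \sqrt{254} \approx 31.875$)
$E = 43869$ ($E = -4 + 43873 = 43869$)
$E - S = 43869 - 2 \sqrt{254}$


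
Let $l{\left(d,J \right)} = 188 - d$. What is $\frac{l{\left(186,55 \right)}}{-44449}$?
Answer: $- \frac{2}{44449} \approx -4.4995 \cdot 10^{-5}$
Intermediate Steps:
$\frac{l{\left(186,55 \right)}}{-44449} = \frac{188 - 186}{-44449} = \left(188 - 186\right) \left(- \frac{1}{44449}\right) = 2 \left(- \frac{1}{44449}\right) = - \frac{2}{44449}$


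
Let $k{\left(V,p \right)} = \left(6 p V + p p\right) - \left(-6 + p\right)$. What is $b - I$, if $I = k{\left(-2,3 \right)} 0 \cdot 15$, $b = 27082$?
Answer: $27082$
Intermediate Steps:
$k{\left(V,p \right)} = 6 + p^{2} - p + 6 V p$ ($k{\left(V,p \right)} = \left(6 V p + p^{2}\right) - \left(-6 + p\right) = \left(p^{2} + 6 V p\right) - \left(-6 + p\right) = 6 + p^{2} - p + 6 V p$)
$I = 0$ ($I = \left(6 + 3^{2} - 3 + 6 \left(-2\right) 3\right) 0 \cdot 15 = \left(6 + 9 - 3 - 36\right) 0 \cdot 15 = \left(-24\right) 0 \cdot 15 = 0 \cdot 15 = 0$)
$b - I = 27082 - 0 = 27082 + 0 = 27082$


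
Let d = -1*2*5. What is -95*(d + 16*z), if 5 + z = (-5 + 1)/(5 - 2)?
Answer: 31730/3 ≈ 10577.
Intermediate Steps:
z = -19/3 (z = -5 + (-5 + 1)/(5 - 2) = -5 - 4/3 = -19/3 ≈ -6.3333)
d = -10 (d = -2*5 = -10)
-95*(d + 16*z) = -95*(-10 + 16*(-19/3)) = -95*(-10 - 304/3) = -95*(-334/3) = 31730/3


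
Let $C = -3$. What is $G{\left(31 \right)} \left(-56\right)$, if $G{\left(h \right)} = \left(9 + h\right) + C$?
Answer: $-2072$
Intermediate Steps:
$G{\left(h \right)} = 6 + h$ ($G{\left(h \right)} = \left(9 + h\right) - 3 = 6 + h$)
$G{\left(31 \right)} \left(-56\right) = \left(6 + 31\right) \left(-56\right) = 37 \left(-56\right) = -2072$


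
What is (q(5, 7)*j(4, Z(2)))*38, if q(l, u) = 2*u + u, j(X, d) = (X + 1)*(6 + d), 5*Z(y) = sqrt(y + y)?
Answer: 25536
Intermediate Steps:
Z(y) = sqrt(2)*sqrt(y)/5 (Z(y) = sqrt(y + y)/5 = sqrt(2*y)/5 = (sqrt(2)*sqrt(y))/5 = sqrt(2)*sqrt(y)/5)
j(X, d) = (1 + X)*(6 + d)
q(l, u) = 3*u
(q(5, 7)*j(4, Z(2)))*38 = ((3*7)*(6 + sqrt(2)*sqrt(2)/5 + 6*4 + 4*(sqrt(2)*sqrt(2)/5)))*38 = (21*(6 + 2/5 + 24 + 4*(2/5)))*38 = (21*(6 + 2/5 + 24 + 8/5))*38 = (21*32)*38 = 672*38 = 25536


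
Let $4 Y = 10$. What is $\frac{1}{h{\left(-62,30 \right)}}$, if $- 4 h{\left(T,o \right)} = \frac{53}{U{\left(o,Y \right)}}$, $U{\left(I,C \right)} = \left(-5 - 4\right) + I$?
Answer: $- \frac{84}{53} \approx -1.5849$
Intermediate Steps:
$Y = \frac{5}{2}$ ($Y = \frac{1}{4} \cdot 10 = \frac{5}{2} \approx 2.5$)
$U{\left(I,C \right)} = -9 + I$
$h{\left(T,o \right)} = - \frac{53}{4 \left(-9 + o\right)}$ ($h{\left(T,o \right)} = - \frac{53 \frac{1}{-9 + o}}{4} = - \frac{53}{4 \left(-9 + o\right)}$)
$\frac{1}{h{\left(-62,30 \right)}} = \frac{1}{\left(-53\right) \frac{1}{-36 + 4 \cdot 30}} = \frac{1}{\left(-53\right) \frac{1}{-36 + 120}} = \frac{1}{\left(-53\right) \frac{1}{84}} = \frac{1}{- \frac{53}{84}} = - \frac{84}{53}$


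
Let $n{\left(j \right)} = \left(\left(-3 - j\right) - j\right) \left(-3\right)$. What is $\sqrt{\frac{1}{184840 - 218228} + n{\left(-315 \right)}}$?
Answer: $\frac{i \sqrt{524215213663}}{16694} \approx 43.37 i$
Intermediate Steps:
$n{\left(j \right)} = 9 + 6 j$ ($n{\left(j \right)} = \left(-3 - 2 j\right) \left(-3\right) = 9 + 6 j$)
$\sqrt{\frac{1}{184840 - 218228} + n{\left(-315 \right)}} = \sqrt{\frac{1}{184840 - 218228} + \left(9 + 6 \left(-315\right)\right)} = \sqrt{\frac{1}{-33388} + \left(9 - 1890\right)} = \sqrt{- \frac{1}{33388} - 1881} = \sqrt{- \frac{62802829}{33388}} = \frac{i \sqrt{524215213663}}{16694}$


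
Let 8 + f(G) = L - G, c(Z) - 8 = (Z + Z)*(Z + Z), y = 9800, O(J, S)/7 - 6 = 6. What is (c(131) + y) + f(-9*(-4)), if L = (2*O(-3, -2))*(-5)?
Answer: 77568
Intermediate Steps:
O(J, S) = 84 (O(J, S) = 42 + 7*6 = 42 + 42 = 84)
L = -840 (L = (2*84)*(-5) = 168*(-5) = -840)
c(Z) = 8 + 4*Z**2 (c(Z) = 8 + (Z + Z)*(Z + Z) = 8 + (2*Z)*(2*Z) = 8 + 4*Z**2)
f(G) = -848 - G (f(G) = -8 + (-840 - G) = -848 - G)
(c(131) + y) + f(-9*(-4)) = ((8 + 4*131**2) + 9800) + (-848 - (-9)*(-4)) = ((8 + 4*17161) + 9800) + (-848 - 1*36) = ((8 + 68644) + 9800) + (-848 - 36) = (68652 + 9800) - 884 = 78452 - 884 = 77568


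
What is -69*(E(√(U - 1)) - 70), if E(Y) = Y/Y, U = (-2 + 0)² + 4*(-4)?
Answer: 4761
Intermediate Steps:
U = -12 (U = (-2)² - 16 = 4 - 16 = -12)
E(Y) = 1
-69*(E(√(U - 1)) - 70) = -69*(1 - 70) = -69*(-69) = 4761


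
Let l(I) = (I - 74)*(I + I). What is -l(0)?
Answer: 0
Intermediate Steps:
l(I) = 2*I*(-74 + I) (l(I) = (-74 + I)*(2*I) = 2*I*(-74 + I))
-l(0) = -2*0*(-74 + 0) = -2*0*(-74) = -1*0 = 0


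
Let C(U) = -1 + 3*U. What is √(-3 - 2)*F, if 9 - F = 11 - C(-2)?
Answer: -9*I*√5 ≈ -20.125*I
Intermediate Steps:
F = -9 (F = 9 - (11 - (-1 + 3*(-2))) = 9 - (11 - (-1 - 6)) = 9 - (11 - 1*(-7)) = 9 - (11 + 7) = 9 - 1*18 = 9 - 18 = -9)
√(-3 - 2)*F = √(-3 - 2)*(-9) = √(-5)*(-9) = (I*√5)*(-9) = -9*I*√5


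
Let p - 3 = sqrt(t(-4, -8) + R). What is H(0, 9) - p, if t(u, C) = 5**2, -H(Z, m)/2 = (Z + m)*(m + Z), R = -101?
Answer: -165 - 2*I*sqrt(19) ≈ -165.0 - 8.7178*I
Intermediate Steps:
H(Z, m) = -2*(Z + m)**2 (H(Z, m) = -2*(Z + m)*(m + Z) = -2*(Z + m)*(Z + m) = -2*(Z + m)**2)
t(u, C) = 25
p = 3 + 2*I*sqrt(19) (p = 3 + sqrt(25 - 101) = 3 + sqrt(-76) = 3 + 2*I*sqrt(19) ≈ 3.0 + 8.7178*I)
H(0, 9) - p = -2*(0 + 9)**2 - (3 + 2*I*sqrt(19)) = -2*9**2 + (-3 - 2*I*sqrt(19)) = -2*81 + (-3 - 2*I*sqrt(19)) = -162 + (-3 - 2*I*sqrt(19)) = -165 - 2*I*sqrt(19)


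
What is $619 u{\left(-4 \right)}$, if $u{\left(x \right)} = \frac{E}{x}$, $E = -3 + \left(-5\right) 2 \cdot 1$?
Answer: $\frac{8047}{4} \approx 2011.8$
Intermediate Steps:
$E = -13$ ($E = -3 - 10 = -13$)
$u{\left(x \right)} = - \frac{13}{x}$
$619 u{\left(-4 \right)} = 619 \left(- \frac{13}{-4}\right) = 619 \left(\left(-13\right) \left(- \frac{1}{4}\right)\right) = 619 \cdot \frac{13}{4} = \frac{8047}{4}$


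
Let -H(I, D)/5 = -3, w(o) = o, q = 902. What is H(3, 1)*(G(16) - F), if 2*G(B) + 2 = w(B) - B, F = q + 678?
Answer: -23715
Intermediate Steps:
H(I, D) = 15 (H(I, D) = -5*(-3) = 15)
F = 1580 (F = 902 + 678 = 1580)
G(B) = -1 (G(B) = -1 + (B - B)/2 = -1 + (1/2)*0 = -1 + 0 = -1)
H(3, 1)*(G(16) - F) = 15*(-1 - 1*1580) = 15*(-1 - 1580) = 15*(-1581) = -23715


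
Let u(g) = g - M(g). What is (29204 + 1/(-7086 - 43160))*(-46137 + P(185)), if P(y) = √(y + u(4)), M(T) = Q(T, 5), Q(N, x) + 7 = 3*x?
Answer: -9671529150153/7178 + 1467384183*√181/50246 ≈ -1.3470e+9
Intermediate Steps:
Q(N, x) = -7 + 3*x
M(T) = 8 (M(T) = -7 + 3*5 = -7 + 15 = 8)
u(g) = -8 + g (u(g) = g - 1*8 = g - 8 = -8 + g)
P(y) = √(-4 + y) (P(y) = √(y + (-8 + 4)) = √(y - 4) = √(-4 + y))
(29204 + 1/(-7086 - 43160))*(-46137 + P(185)) = (29204 + 1/(-7086 - 43160))*(-46137 + √(-4 + 185)) = (29204 + 1/(-50246))*(-46137 + √181) = (29204 - 1/50246)*(-46137 + √181) = 1467384183*(-46137 + √181)/50246 = -9671529150153/7178 + 1467384183*√181/50246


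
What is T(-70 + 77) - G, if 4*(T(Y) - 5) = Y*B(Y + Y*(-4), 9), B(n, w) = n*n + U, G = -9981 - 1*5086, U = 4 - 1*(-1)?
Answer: 31705/2 ≈ 15853.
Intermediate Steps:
U = 5 (U = 4 + 1 = 5)
G = -15067 (G = -9981 - 5086 = -15067)
B(n, w) = 5 + n² (B(n, w) = n*n + 5 = n² + 5 = 5 + n²)
T(Y) = 5 + Y*(5 + 9*Y²)/4 (T(Y) = 5 + (Y*(5 + (Y + Y*(-4))²))/4 = 5 + (Y*(5 + (Y - 4*Y)²))/4 = 5 + (Y*(5 + (-3*Y)²))/4 = 5 + (Y*(5 + 9*Y²))/4 = 5 + Y*(5 + 9*Y²)/4)
T(-70 + 77) - G = (5 + (-70 + 77)*(5 + 9*(-70 + 77)²)/4) - 1*(-15067) = (5 + (¼)*7*(5 + 9*7²)) + 15067 = (5 + (¼)*7*(5 + 9*49)) + 15067 = (5 + (¼)*7*(5 + 441)) + 15067 = (5 + (¼)*7*446) + 15067 = (5 + 1561/2) + 15067 = 1571/2 + 15067 = 31705/2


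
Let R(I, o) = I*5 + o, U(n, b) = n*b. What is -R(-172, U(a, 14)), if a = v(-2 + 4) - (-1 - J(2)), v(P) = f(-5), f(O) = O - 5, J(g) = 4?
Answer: 930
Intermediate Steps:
f(O) = -5 + O
v(P) = -10 (v(P) = -5 - 5 = -10)
a = -5 (a = -10 - (-1 - 1*4) = -10 - (-1 - 4) = -10 - 1*(-5) = -10 + 5 = -5)
U(n, b) = b*n
R(I, o) = o + 5*I (R(I, o) = 5*I + o = o + 5*I)
-R(-172, U(a, 14)) = -(14*(-5) + 5*(-172)) = -(-70 - 860) = -1*(-930) = 930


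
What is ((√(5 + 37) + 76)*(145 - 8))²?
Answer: 109198042 + 2852888*√42 ≈ 1.2769e+8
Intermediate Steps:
((√(5 + 37) + 76)*(145 - 8))² = ((√42 + 76)*137)² = ((76 + √42)*137)² = (10412 + 137*√42)²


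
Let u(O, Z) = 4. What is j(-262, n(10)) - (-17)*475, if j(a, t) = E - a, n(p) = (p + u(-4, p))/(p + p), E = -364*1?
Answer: 7973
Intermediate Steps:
E = -364
n(p) = (4 + p)/(2*p) (n(p) = (p + 4)/(p + p) = (4 + p)/((2*p)) = (4 + p)*(1/(2*p)) = (4 + p)/(2*p))
j(a, t) = -364 - a
j(-262, n(10)) - (-17)*475 = (-364 - 1*(-262)) - (-17)*475 = (-364 + 262) - 1*(-8075) = -102 + 8075 = 7973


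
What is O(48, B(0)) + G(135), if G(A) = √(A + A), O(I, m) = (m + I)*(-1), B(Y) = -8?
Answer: -40 + 3*√30 ≈ -23.568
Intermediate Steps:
O(I, m) = -I - m (O(I, m) = (I + m)*(-1) = -I - m)
G(A) = √2*√A (G(A) = √(2*A) = √2*√A)
O(48, B(0)) + G(135) = (-1*48 - 1*(-8)) + √2*√135 = (-48 + 8) + √2*(3*√15) = -40 + 3*√30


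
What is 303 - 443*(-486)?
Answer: 215601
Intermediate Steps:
303 - 443*(-486) = 303 + 215298 = 215601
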